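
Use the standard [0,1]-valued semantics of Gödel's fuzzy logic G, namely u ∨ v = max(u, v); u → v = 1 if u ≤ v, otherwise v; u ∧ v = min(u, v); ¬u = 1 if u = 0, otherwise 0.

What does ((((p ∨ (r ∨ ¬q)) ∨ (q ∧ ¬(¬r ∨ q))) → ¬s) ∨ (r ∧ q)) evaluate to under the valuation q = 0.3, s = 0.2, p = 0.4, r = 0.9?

¬q: Gödel ¬ of 0.3 = 0 (operand ≠ 0)
(r ∨ ¬q) = max(0.9, 0) = 0.9
(p ∨ (r ∨ ¬q)) = max(0.4, 0.9) = 0.9
¬r: Gödel ¬ of 0.9 = 0 (operand ≠ 0)
(¬r ∨ q) = max(0, 0.3) = 0.3
¬(¬r ∨ q): Gödel ¬ of 0.3 = 0 (operand ≠ 0)
(q ∧ ¬(¬r ∨ q)) = min(0.3, 0) = 0
((p ∨ (r ∨ ¬q)) ∨ (q ∧ ¬(¬r ∨ q))) = max(0.9, 0) = 0.9
¬s: Gödel ¬ of 0.2 = 0 (operand ≠ 0)
(((p ∨ (r ∨ ¬q)) ∨ (q ∧ ¬(¬r ∨ q))) → ¬s): 0.9 > 0, so result = 0
(r ∧ q) = min(0.9, 0.3) = 0.3
((((p ∨ (r ∨ ¬q)) ∨ (q ∧ ¬(¬r ∨ q))) → ¬s) ∨ (r ∧ q)) = max(0, 0.3) = 0.3

0.30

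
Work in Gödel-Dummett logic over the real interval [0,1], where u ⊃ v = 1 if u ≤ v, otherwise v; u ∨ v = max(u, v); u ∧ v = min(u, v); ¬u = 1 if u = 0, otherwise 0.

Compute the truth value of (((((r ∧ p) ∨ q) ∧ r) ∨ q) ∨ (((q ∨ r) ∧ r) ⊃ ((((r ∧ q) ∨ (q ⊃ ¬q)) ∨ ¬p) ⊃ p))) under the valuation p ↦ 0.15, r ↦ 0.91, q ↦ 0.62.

0.62

(r ∧ p) = min(0.91, 0.15) = 0.15
((r ∧ p) ∨ q) = max(0.15, 0.62) = 0.62
(((r ∧ p) ∨ q) ∧ r) = min(0.62, 0.91) = 0.62
((((r ∧ p) ∨ q) ∧ r) ∨ q) = max(0.62, 0.62) = 0.62
(q ∨ r) = max(0.62, 0.91) = 0.91
((q ∨ r) ∧ r) = min(0.91, 0.91) = 0.91
(r ∧ q) = min(0.91, 0.62) = 0.62
¬q: Gödel ¬ of 0.62 = 0 (operand ≠ 0)
(q ⊃ ¬q): 0.62 > 0, so result = 0
((r ∧ q) ∨ (q ⊃ ¬q)) = max(0.62, 0) = 0.62
¬p: Gödel ¬ of 0.15 = 0 (operand ≠ 0)
(((r ∧ q) ∨ (q ⊃ ¬q)) ∨ ¬p) = max(0.62, 0) = 0.62
((((r ∧ q) ∨ (q ⊃ ¬q)) ∨ ¬p) ⊃ p): 0.62 > 0.15, so result = 0.15
(((q ∨ r) ∧ r) ⊃ ((((r ∧ q) ∨ (q ⊃ ¬q)) ∨ ¬p) ⊃ p)): 0.91 > 0.15, so result = 0.15
(((((r ∧ p) ∨ q) ∧ r) ∨ q) ∨ (((q ∨ r) ∧ r) ⊃ ((((r ∧ q) ∨ (q ⊃ ¬q)) ∨ ¬p) ⊃ p))) = max(0.62, 0.15) = 0.62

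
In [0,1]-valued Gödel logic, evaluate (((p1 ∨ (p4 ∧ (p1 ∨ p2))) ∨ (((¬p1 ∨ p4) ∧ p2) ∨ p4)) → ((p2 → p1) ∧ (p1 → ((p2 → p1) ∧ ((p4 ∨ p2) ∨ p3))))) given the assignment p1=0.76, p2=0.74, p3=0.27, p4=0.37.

0.74

(p1 ∨ p2) = max(0.76, 0.74) = 0.76
(p4 ∧ (p1 ∨ p2)) = min(0.37, 0.76) = 0.37
(p1 ∨ (p4 ∧ (p1 ∨ p2))) = max(0.76, 0.37) = 0.76
¬p1: Gödel ¬ of 0.76 = 0 (operand ≠ 0)
(¬p1 ∨ p4) = max(0, 0.37) = 0.37
((¬p1 ∨ p4) ∧ p2) = min(0.37, 0.74) = 0.37
(((¬p1 ∨ p4) ∧ p2) ∨ p4) = max(0.37, 0.37) = 0.37
((p1 ∨ (p4 ∧ (p1 ∨ p2))) ∨ (((¬p1 ∨ p4) ∧ p2) ∨ p4)) = max(0.76, 0.37) = 0.76
(p2 → p1): 0.74 ≤ 0.76, so result = 1
(p2 → p1): 0.74 ≤ 0.76, so result = 1
(p4 ∨ p2) = max(0.37, 0.74) = 0.74
((p4 ∨ p2) ∨ p3) = max(0.74, 0.27) = 0.74
((p2 → p1) ∧ ((p4 ∨ p2) ∨ p3)) = min(1, 0.74) = 0.74
(p1 → ((p2 → p1) ∧ ((p4 ∨ p2) ∨ p3))): 0.76 > 0.74, so result = 0.74
((p2 → p1) ∧ (p1 → ((p2 → p1) ∧ ((p4 ∨ p2) ∨ p3)))) = min(1, 0.74) = 0.74
(((p1 ∨ (p4 ∧ (p1 ∨ p2))) ∨ (((¬p1 ∨ p4) ∧ p2) ∨ p4)) → ((p2 → p1) ∧ (p1 → ((p2 → p1) ∧ ((p4 ∨ p2) ∨ p3))))): 0.76 > 0.74, so result = 0.74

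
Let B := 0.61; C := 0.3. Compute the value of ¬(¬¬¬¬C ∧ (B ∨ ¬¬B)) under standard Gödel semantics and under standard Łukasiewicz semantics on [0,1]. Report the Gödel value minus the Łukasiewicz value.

-0.70

Gödel evaluation:
  ¬C: Gödel ¬ of 0.3 = 0 (operand ≠ 0)
  ¬¬C: Gödel ¬ of 0 = 1 (operand is 0)
  ¬¬¬C: Gödel ¬ of 1 = 0 (operand ≠ 0)
  ¬¬¬¬C: Gödel ¬ of 0 = 1 (operand is 0)
  ¬B: Gödel ¬ of 0.61 = 0 (operand ≠ 0)
  ¬¬B: Gödel ¬ of 0 = 1 (operand is 0)
  (B ∨ ¬¬B) = max(0.61, 1) = 1
  (¬¬¬¬C ∧ (B ∨ ¬¬B)) = min(1, 1) = 1
  ¬(¬¬¬¬C ∧ (B ∨ ¬¬B)): Gödel ¬ of 1 = 0 (operand ≠ 0)
  Gödel value = 0
Łukasiewicz evaluation:
  ¬C: Łukasiewicz ¬ gives 1 − 0.3 = 0.7
  ¬¬C: Łukasiewicz ¬ gives 1 − 0.7 = 0.3
  ¬¬¬C: Łukasiewicz ¬ gives 1 − 0.3 = 0.7
  ¬¬¬¬C: Łukasiewicz ¬ gives 1 − 0.7 = 0.3
  ¬B: Łukasiewicz ¬ gives 1 − 0.61 = 0.39
  ¬¬B: Łukasiewicz ¬ gives 1 − 0.39 = 0.61
  (B ∨ ¬¬B) = max(0.61, 0.61) = 0.61
  (¬¬¬¬C ∧ (B ∨ ¬¬B)) = min(0.3, 0.61) = 0.3
  ¬(¬¬¬¬C ∧ (B ∨ ¬¬B)): Łukasiewicz ¬ gives 1 − 0.3 = 0.7
  Łukasiewicz value = 0.7
Difference: 0 − 0.7 = -0.70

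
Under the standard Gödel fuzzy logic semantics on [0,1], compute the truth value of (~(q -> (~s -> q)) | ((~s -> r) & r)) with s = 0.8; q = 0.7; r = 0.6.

~s: Gödel ¬ of 0.8 = 0 (operand ≠ 0)
(~s -> q): 0 ≤ 0.7, so result = 1
(q -> (~s -> q)): 0.7 ≤ 1, so result = 1
~(q -> (~s -> q)): Gödel ¬ of 1 = 0 (operand ≠ 0)
~s: Gödel ¬ of 0.8 = 0 (operand ≠ 0)
(~s -> r): 0 ≤ 0.6, so result = 1
((~s -> r) & r) = min(1, 0.6) = 0.6
(~(q -> (~s -> q)) | ((~s -> r) & r)) = max(0, 0.6) = 0.6

0.60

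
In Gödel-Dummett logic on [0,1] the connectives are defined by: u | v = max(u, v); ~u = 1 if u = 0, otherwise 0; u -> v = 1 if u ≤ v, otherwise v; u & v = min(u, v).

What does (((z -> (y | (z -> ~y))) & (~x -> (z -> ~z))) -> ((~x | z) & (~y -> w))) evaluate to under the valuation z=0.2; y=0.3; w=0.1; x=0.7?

~y: Gödel ¬ of 0.3 = 0 (operand ≠ 0)
(z -> ~y): 0.2 > 0, so result = 0
(y | (z -> ~y)) = max(0.3, 0) = 0.3
(z -> (y | (z -> ~y))): 0.2 ≤ 0.3, so result = 1
~x: Gödel ¬ of 0.7 = 0 (operand ≠ 0)
~z: Gödel ¬ of 0.2 = 0 (operand ≠ 0)
(z -> ~z): 0.2 > 0, so result = 0
(~x -> (z -> ~z)): 0 ≤ 0, so result = 1
((z -> (y | (z -> ~y))) & (~x -> (z -> ~z))) = min(1, 1) = 1
~x: Gödel ¬ of 0.7 = 0 (operand ≠ 0)
(~x | z) = max(0, 0.2) = 0.2
~y: Gödel ¬ of 0.3 = 0 (operand ≠ 0)
(~y -> w): 0 ≤ 0.1, so result = 1
((~x | z) & (~y -> w)) = min(0.2, 1) = 0.2
(((z -> (y | (z -> ~y))) & (~x -> (z -> ~z))) -> ((~x | z) & (~y -> w))): 1 > 0.2, so result = 0.2

0.20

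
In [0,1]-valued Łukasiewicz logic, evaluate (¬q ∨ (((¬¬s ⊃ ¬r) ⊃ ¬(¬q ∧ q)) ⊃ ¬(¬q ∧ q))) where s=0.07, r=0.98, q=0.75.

0.95

¬q: Łukasiewicz ¬ gives 1 − 0.75 = 0.25
¬s: Łukasiewicz ¬ gives 1 − 0.07 = 0.93
¬¬s: Łukasiewicz ¬ gives 1 − 0.93 = 0.07
¬r: Łukasiewicz ¬ gives 1 − 0.98 = 0.02
(¬¬s ⊃ ¬r): min(1, 1 − 0.07 + 0.02) = 0.95
¬q: Łukasiewicz ¬ gives 1 − 0.75 = 0.25
(¬q ∧ q) = min(0.25, 0.75) = 0.25
¬(¬q ∧ q): Łukasiewicz ¬ gives 1 − 0.25 = 0.75
((¬¬s ⊃ ¬r) ⊃ ¬(¬q ∧ q)): min(1, 1 − 0.95 + 0.75) = 0.8
¬q: Łukasiewicz ¬ gives 1 − 0.75 = 0.25
(¬q ∧ q) = min(0.25, 0.75) = 0.25
¬(¬q ∧ q): Łukasiewicz ¬ gives 1 − 0.25 = 0.75
(((¬¬s ⊃ ¬r) ⊃ ¬(¬q ∧ q)) ⊃ ¬(¬q ∧ q)): min(1, 1 − 0.8 + 0.75) = 0.95
(¬q ∨ (((¬¬s ⊃ ¬r) ⊃ ¬(¬q ∧ q)) ⊃ ¬(¬q ∧ q))) = max(0.25, 0.95) = 0.95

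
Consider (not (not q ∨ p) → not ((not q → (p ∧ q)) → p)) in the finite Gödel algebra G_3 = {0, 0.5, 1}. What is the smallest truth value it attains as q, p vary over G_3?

1.00

Every assignment gives 1. For instance at q = 0, p = 0:
  not q: Gödel ¬ of 0 = 1 (operand is 0)
  (not q ∨ p) = max(1, 0) = 1
  not (not q ∨ p): Gödel ¬ of 1 = 0 (operand ≠ 0)
  not q: Gödel ¬ of 0 = 1 (operand is 0)
  (p ∧ q) = min(0, 0) = 0
  (not q → (p ∧ q)): 1 > 0, so result = 0
  ((not q → (p ∧ q)) → p): 0 ≤ 0, so result = 1
  not ((not q → (p ∧ q)) → p): Gödel ¬ of 1 = 0 (operand ≠ 0)
  (not (not q ∨ p) → not ((not q → (p ∧ q)) → p)): 0 ≤ 0, so result = 1
All 9 assignments give value 1 — the formula is a G_3-tautology.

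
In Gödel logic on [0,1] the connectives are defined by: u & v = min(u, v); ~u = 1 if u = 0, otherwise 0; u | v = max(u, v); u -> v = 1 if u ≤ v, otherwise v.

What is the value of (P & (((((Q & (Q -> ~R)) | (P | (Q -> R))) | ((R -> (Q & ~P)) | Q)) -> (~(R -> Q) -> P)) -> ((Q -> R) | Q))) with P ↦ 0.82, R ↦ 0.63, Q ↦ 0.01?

0.82

~R: Gödel ¬ of 0.63 = 0 (operand ≠ 0)
(Q -> ~R): 0.01 > 0, so result = 0
(Q & (Q -> ~R)) = min(0.01, 0) = 0
(Q -> R): 0.01 ≤ 0.63, so result = 1
(P | (Q -> R)) = max(0.82, 1) = 1
((Q & (Q -> ~R)) | (P | (Q -> R))) = max(0, 1) = 1
~P: Gödel ¬ of 0.82 = 0 (operand ≠ 0)
(Q & ~P) = min(0.01, 0) = 0
(R -> (Q & ~P)): 0.63 > 0, so result = 0
((R -> (Q & ~P)) | Q) = max(0, 0.01) = 0.01
(((Q & (Q -> ~R)) | (P | (Q -> R))) | ((R -> (Q & ~P)) | Q)) = max(1, 0.01) = 1
(R -> Q): 0.63 > 0.01, so result = 0.01
~(R -> Q): Gödel ¬ of 0.01 = 0 (operand ≠ 0)
(~(R -> Q) -> P): 0 ≤ 0.82, so result = 1
((((Q & (Q -> ~R)) | (P | (Q -> R))) | ((R -> (Q & ~P)) | Q)) -> (~(R -> Q) -> P)): 1 ≤ 1, so result = 1
(Q -> R): 0.01 ≤ 0.63, so result = 1
((Q -> R) | Q) = max(1, 0.01) = 1
(((((Q & (Q -> ~R)) | (P | (Q -> R))) | ((R -> (Q & ~P)) | Q)) -> (~(R -> Q) -> P)) -> ((Q -> R) | Q)): 1 ≤ 1, so result = 1
(P & (((((Q & (Q -> ~R)) | (P | (Q -> R))) | ((R -> (Q & ~P)) | Q)) -> (~(R -> Q) -> P)) -> ((Q -> R) | Q))) = min(0.82, 1) = 0.82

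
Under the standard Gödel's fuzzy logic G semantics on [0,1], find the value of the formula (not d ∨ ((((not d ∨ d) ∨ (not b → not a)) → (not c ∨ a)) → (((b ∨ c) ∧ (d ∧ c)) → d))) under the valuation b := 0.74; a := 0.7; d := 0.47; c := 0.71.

1.00

not d: Gödel ¬ of 0.47 = 0 (operand ≠ 0)
not d: Gödel ¬ of 0.47 = 0 (operand ≠ 0)
(not d ∨ d) = max(0, 0.47) = 0.47
not b: Gödel ¬ of 0.74 = 0 (operand ≠ 0)
not a: Gödel ¬ of 0.7 = 0 (operand ≠ 0)
(not b → not a): 0 ≤ 0, so result = 1
((not d ∨ d) ∨ (not b → not a)) = max(0.47, 1) = 1
not c: Gödel ¬ of 0.71 = 0 (operand ≠ 0)
(not c ∨ a) = max(0, 0.7) = 0.7
(((not d ∨ d) ∨ (not b → not a)) → (not c ∨ a)): 1 > 0.7, so result = 0.7
(b ∨ c) = max(0.74, 0.71) = 0.74
(d ∧ c) = min(0.47, 0.71) = 0.47
((b ∨ c) ∧ (d ∧ c)) = min(0.74, 0.47) = 0.47
(((b ∨ c) ∧ (d ∧ c)) → d): 0.47 ≤ 0.47, so result = 1
((((not d ∨ d) ∨ (not b → not a)) → (not c ∨ a)) → (((b ∨ c) ∧ (d ∧ c)) → d)): 0.7 ≤ 1, so result = 1
(not d ∨ ((((not d ∨ d) ∨ (not b → not a)) → (not c ∨ a)) → (((b ∨ c) ∧ (d ∧ c)) → d))) = max(0, 1) = 1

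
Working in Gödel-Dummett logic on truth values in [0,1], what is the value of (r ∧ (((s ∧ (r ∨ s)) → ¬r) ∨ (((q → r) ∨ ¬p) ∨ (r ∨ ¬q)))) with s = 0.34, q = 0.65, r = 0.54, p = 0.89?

0.54

(r ∨ s) = max(0.54, 0.34) = 0.54
(s ∧ (r ∨ s)) = min(0.34, 0.54) = 0.34
¬r: Gödel ¬ of 0.54 = 0 (operand ≠ 0)
((s ∧ (r ∨ s)) → ¬r): 0.34 > 0, so result = 0
(q → r): 0.65 > 0.54, so result = 0.54
¬p: Gödel ¬ of 0.89 = 0 (operand ≠ 0)
((q → r) ∨ ¬p) = max(0.54, 0) = 0.54
¬q: Gödel ¬ of 0.65 = 0 (operand ≠ 0)
(r ∨ ¬q) = max(0.54, 0) = 0.54
(((q → r) ∨ ¬p) ∨ (r ∨ ¬q)) = max(0.54, 0.54) = 0.54
(((s ∧ (r ∨ s)) → ¬r) ∨ (((q → r) ∨ ¬p) ∨ (r ∨ ¬q))) = max(0, 0.54) = 0.54
(r ∧ (((s ∧ (r ∨ s)) → ¬r) ∨ (((q → r) ∨ ¬p) ∨ (r ∨ ¬q)))) = min(0.54, 0.54) = 0.54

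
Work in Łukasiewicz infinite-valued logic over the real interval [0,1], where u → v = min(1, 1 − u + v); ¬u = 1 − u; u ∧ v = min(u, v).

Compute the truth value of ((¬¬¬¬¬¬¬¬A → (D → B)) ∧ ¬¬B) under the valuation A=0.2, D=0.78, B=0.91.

0.91

¬A: Łukasiewicz ¬ gives 1 − 0.2 = 0.8
¬¬A: Łukasiewicz ¬ gives 1 − 0.8 = 0.2
¬¬¬A: Łukasiewicz ¬ gives 1 − 0.2 = 0.8
¬¬¬¬A: Łukasiewicz ¬ gives 1 − 0.8 = 0.2
¬¬¬¬¬A: Łukasiewicz ¬ gives 1 − 0.2 = 0.8
¬¬¬¬¬¬A: Łukasiewicz ¬ gives 1 − 0.8 = 0.2
¬¬¬¬¬¬¬A: Łukasiewicz ¬ gives 1 − 0.2 = 0.8
¬¬¬¬¬¬¬¬A: Łukasiewicz ¬ gives 1 − 0.8 = 0.2
(D → B): min(1, 1 − 0.78 + 0.91) = 1
(¬¬¬¬¬¬¬¬A → (D → B)): min(1, 1 − 0.2 + 1) = 1
¬B: Łukasiewicz ¬ gives 1 − 0.91 = 0.09
¬¬B: Łukasiewicz ¬ gives 1 − 0.09 = 0.91
((¬¬¬¬¬¬¬¬A → (D → B)) ∧ ¬¬B) = min(1, 0.91) = 0.91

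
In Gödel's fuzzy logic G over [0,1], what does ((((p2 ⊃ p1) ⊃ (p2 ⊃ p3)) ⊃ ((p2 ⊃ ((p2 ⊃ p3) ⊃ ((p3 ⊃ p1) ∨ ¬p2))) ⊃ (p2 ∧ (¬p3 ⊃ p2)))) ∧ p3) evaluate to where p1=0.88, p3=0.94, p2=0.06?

(p2 ⊃ p1): 0.06 ≤ 0.88, so result = 1
(p2 ⊃ p3): 0.06 ≤ 0.94, so result = 1
((p2 ⊃ p1) ⊃ (p2 ⊃ p3)): 1 ≤ 1, so result = 1
(p2 ⊃ p3): 0.06 ≤ 0.94, so result = 1
(p3 ⊃ p1): 0.94 > 0.88, so result = 0.88
¬p2: Gödel ¬ of 0.06 = 0 (operand ≠ 0)
((p3 ⊃ p1) ∨ ¬p2) = max(0.88, 0) = 0.88
((p2 ⊃ p3) ⊃ ((p3 ⊃ p1) ∨ ¬p2)): 1 > 0.88, so result = 0.88
(p2 ⊃ ((p2 ⊃ p3) ⊃ ((p3 ⊃ p1) ∨ ¬p2))): 0.06 ≤ 0.88, so result = 1
¬p3: Gödel ¬ of 0.94 = 0 (operand ≠ 0)
(¬p3 ⊃ p2): 0 ≤ 0.06, so result = 1
(p2 ∧ (¬p3 ⊃ p2)) = min(0.06, 1) = 0.06
((p2 ⊃ ((p2 ⊃ p3) ⊃ ((p3 ⊃ p1) ∨ ¬p2))) ⊃ (p2 ∧ (¬p3 ⊃ p2))): 1 > 0.06, so result = 0.06
(((p2 ⊃ p1) ⊃ (p2 ⊃ p3)) ⊃ ((p2 ⊃ ((p2 ⊃ p3) ⊃ ((p3 ⊃ p1) ∨ ¬p2))) ⊃ (p2 ∧ (¬p3 ⊃ p2)))): 1 > 0.06, so result = 0.06
((((p2 ⊃ p1) ⊃ (p2 ⊃ p3)) ⊃ ((p2 ⊃ ((p2 ⊃ p3) ⊃ ((p3 ⊃ p1) ∨ ¬p2))) ⊃ (p2 ∧ (¬p3 ⊃ p2)))) ∧ p3) = min(0.06, 0.94) = 0.06

0.06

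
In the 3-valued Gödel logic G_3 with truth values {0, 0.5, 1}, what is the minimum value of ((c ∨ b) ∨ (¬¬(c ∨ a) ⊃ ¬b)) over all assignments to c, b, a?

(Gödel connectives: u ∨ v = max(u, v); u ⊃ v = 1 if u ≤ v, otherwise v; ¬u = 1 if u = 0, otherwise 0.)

The minimum is attained at c = 0, b = 0.5, a = 0.5:
  (c ∨ b) = max(0, 0.5) = 0.5
  (c ∨ a) = max(0, 0.5) = 0.5
  ¬(c ∨ a): Gödel ¬ of 0.5 = 0 (operand ≠ 0)
  ¬¬(c ∨ a): Gödel ¬ of 0 = 1 (operand is 0)
  ¬b: Gödel ¬ of 0.5 = 0 (operand ≠ 0)
  (¬¬(c ∨ a) ⊃ ¬b): 1 > 0, so result = 0
  ((c ∨ b) ∨ (¬¬(c ∨ a) ⊃ ¬b)) = max(0.5, 0) = 0.5
Checking all 27 assignments confirms none give a value below 0.50.

0.50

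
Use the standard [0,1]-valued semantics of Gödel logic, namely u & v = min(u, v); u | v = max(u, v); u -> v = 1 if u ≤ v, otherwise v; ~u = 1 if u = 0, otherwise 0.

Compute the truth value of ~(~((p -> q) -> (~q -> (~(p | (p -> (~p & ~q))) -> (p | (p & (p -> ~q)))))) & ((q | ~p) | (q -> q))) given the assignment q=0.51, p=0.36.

(p -> q): 0.36 ≤ 0.51, so result = 1
~q: Gödel ¬ of 0.51 = 0 (operand ≠ 0)
~p: Gödel ¬ of 0.36 = 0 (operand ≠ 0)
~q: Gödel ¬ of 0.51 = 0 (operand ≠ 0)
(~p & ~q) = min(0, 0) = 0
(p -> (~p & ~q)): 0.36 > 0, so result = 0
(p | (p -> (~p & ~q))) = max(0.36, 0) = 0.36
~(p | (p -> (~p & ~q))): Gödel ¬ of 0.36 = 0 (operand ≠ 0)
~q: Gödel ¬ of 0.51 = 0 (operand ≠ 0)
(p -> ~q): 0.36 > 0, so result = 0
(p & (p -> ~q)) = min(0.36, 0) = 0
(p | (p & (p -> ~q))) = max(0.36, 0) = 0.36
(~(p | (p -> (~p & ~q))) -> (p | (p & (p -> ~q)))): 0 ≤ 0.36, so result = 1
(~q -> (~(p | (p -> (~p & ~q))) -> (p | (p & (p -> ~q))))): 0 ≤ 1, so result = 1
((p -> q) -> (~q -> (~(p | (p -> (~p & ~q))) -> (p | (p & (p -> ~q)))))): 1 ≤ 1, so result = 1
~((p -> q) -> (~q -> (~(p | (p -> (~p & ~q))) -> (p | (p & (p -> ~q)))))): Gödel ¬ of 1 = 0 (operand ≠ 0)
~p: Gödel ¬ of 0.36 = 0 (operand ≠ 0)
(q | ~p) = max(0.51, 0) = 0.51
(q -> q): 0.51 ≤ 0.51, so result = 1
((q | ~p) | (q -> q)) = max(0.51, 1) = 1
(~((p -> q) -> (~q -> (~(p | (p -> (~p & ~q))) -> (p | (p & (p -> ~q)))))) & ((q | ~p) | (q -> q))) = min(0, 1) = 0
~(~((p -> q) -> (~q -> (~(p | (p -> (~p & ~q))) -> (p | (p & (p -> ~q)))))) & ((q | ~p) | (q -> q))): Gödel ¬ of 0 = 1 (operand is 0)

1.00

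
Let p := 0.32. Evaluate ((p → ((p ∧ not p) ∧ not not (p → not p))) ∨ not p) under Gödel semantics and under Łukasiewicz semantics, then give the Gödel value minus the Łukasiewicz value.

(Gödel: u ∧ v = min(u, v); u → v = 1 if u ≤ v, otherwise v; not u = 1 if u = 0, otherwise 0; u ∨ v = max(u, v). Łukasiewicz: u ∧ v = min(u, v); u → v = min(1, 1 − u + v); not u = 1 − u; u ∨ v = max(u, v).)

-1.00

Gödel evaluation:
  not p: Gödel ¬ of 0.32 = 0 (operand ≠ 0)
  (p ∧ not p) = min(0.32, 0) = 0
  not p: Gödel ¬ of 0.32 = 0 (operand ≠ 0)
  (p → not p): 0.32 > 0, so result = 0
  not (p → not p): Gödel ¬ of 0 = 1 (operand is 0)
  not not (p → not p): Gödel ¬ of 1 = 0 (operand ≠ 0)
  ((p ∧ not p) ∧ not not (p → not p)) = min(0, 0) = 0
  (p → ((p ∧ not p) ∧ not not (p → not p))): 0.32 > 0, so result = 0
  not p: Gödel ¬ of 0.32 = 0 (operand ≠ 0)
  ((p → ((p ∧ not p) ∧ not not (p → not p))) ∨ not p) = max(0, 0) = 0
  Gödel value = 0
Łukasiewicz evaluation:
  not p: Łukasiewicz ¬ gives 1 − 0.32 = 0.68
  (p ∧ not p) = min(0.32, 0.68) = 0.32
  not p: Łukasiewicz ¬ gives 1 − 0.32 = 0.68
  (p → not p): min(1, 1 − 0.32 + 0.68) = 1
  not (p → not p): Łukasiewicz ¬ gives 1 − 1 = 0
  not not (p → not p): Łukasiewicz ¬ gives 1 − 0 = 1
  ((p ∧ not p) ∧ not not (p → not p)) = min(0.32, 1) = 0.32
  (p → ((p ∧ not p) ∧ not not (p → not p))): min(1, 1 − 0.32 + 0.32) = 1
  not p: Łukasiewicz ¬ gives 1 − 0.32 = 0.68
  ((p → ((p ∧ not p) ∧ not not (p → not p))) ∨ not p) = max(1, 0.68) = 1
  Łukasiewicz value = 1
Difference: 0 − 1 = -1.00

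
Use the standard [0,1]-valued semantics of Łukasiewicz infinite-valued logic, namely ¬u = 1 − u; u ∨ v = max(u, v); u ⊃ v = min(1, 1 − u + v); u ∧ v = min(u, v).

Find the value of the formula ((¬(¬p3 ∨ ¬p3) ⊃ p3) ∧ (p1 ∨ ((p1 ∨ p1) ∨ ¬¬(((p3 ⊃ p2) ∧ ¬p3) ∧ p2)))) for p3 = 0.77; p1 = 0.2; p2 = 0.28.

¬p3: Łukasiewicz ¬ gives 1 − 0.77 = 0.23
¬p3: Łukasiewicz ¬ gives 1 − 0.77 = 0.23
(¬p3 ∨ ¬p3) = max(0.23, 0.23) = 0.23
¬(¬p3 ∨ ¬p3): Łukasiewicz ¬ gives 1 − 0.23 = 0.77
(¬(¬p3 ∨ ¬p3) ⊃ p3): min(1, 1 − 0.77 + 0.77) = 1
(p1 ∨ p1) = max(0.2, 0.2) = 0.2
(p3 ⊃ p2): min(1, 1 − 0.77 + 0.28) = 0.51
¬p3: Łukasiewicz ¬ gives 1 − 0.77 = 0.23
((p3 ⊃ p2) ∧ ¬p3) = min(0.51, 0.23) = 0.23
(((p3 ⊃ p2) ∧ ¬p3) ∧ p2) = min(0.23, 0.28) = 0.23
¬(((p3 ⊃ p2) ∧ ¬p3) ∧ p2): Łukasiewicz ¬ gives 1 − 0.23 = 0.77
¬¬(((p3 ⊃ p2) ∧ ¬p3) ∧ p2): Łukasiewicz ¬ gives 1 − 0.77 = 0.23
((p1 ∨ p1) ∨ ¬¬(((p3 ⊃ p2) ∧ ¬p3) ∧ p2)) = max(0.2, 0.23) = 0.23
(p1 ∨ ((p1 ∨ p1) ∨ ¬¬(((p3 ⊃ p2) ∧ ¬p3) ∧ p2))) = max(0.2, 0.23) = 0.23
((¬(¬p3 ∨ ¬p3) ⊃ p3) ∧ (p1 ∨ ((p1 ∨ p1) ∨ ¬¬(((p3 ⊃ p2) ∧ ¬p3) ∧ p2)))) = min(1, 0.23) = 0.23

0.23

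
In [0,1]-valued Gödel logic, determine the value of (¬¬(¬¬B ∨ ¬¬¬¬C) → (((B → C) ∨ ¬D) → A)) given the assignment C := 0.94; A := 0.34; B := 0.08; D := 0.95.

0.34

¬B: Gödel ¬ of 0.08 = 0 (operand ≠ 0)
¬¬B: Gödel ¬ of 0 = 1 (operand is 0)
¬C: Gödel ¬ of 0.94 = 0 (operand ≠ 0)
¬¬C: Gödel ¬ of 0 = 1 (operand is 0)
¬¬¬C: Gödel ¬ of 1 = 0 (operand ≠ 0)
¬¬¬¬C: Gödel ¬ of 0 = 1 (operand is 0)
(¬¬B ∨ ¬¬¬¬C) = max(1, 1) = 1
¬(¬¬B ∨ ¬¬¬¬C): Gödel ¬ of 1 = 0 (operand ≠ 0)
¬¬(¬¬B ∨ ¬¬¬¬C): Gödel ¬ of 0 = 1 (operand is 0)
(B → C): 0.08 ≤ 0.94, so result = 1
¬D: Gödel ¬ of 0.95 = 0 (operand ≠ 0)
((B → C) ∨ ¬D) = max(1, 0) = 1
(((B → C) ∨ ¬D) → A): 1 > 0.34, so result = 0.34
(¬¬(¬¬B ∨ ¬¬¬¬C) → (((B → C) ∨ ¬D) → A)): 1 > 0.34, so result = 0.34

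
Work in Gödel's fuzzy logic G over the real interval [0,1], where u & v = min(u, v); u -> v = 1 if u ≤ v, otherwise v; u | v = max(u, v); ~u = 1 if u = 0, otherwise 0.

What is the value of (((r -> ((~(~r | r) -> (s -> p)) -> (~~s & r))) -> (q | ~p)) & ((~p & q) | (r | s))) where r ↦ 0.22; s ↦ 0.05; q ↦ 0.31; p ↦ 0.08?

~r: Gödel ¬ of 0.22 = 0 (operand ≠ 0)
(~r | r) = max(0, 0.22) = 0.22
~(~r | r): Gödel ¬ of 0.22 = 0 (operand ≠ 0)
(s -> p): 0.05 ≤ 0.08, so result = 1
(~(~r | r) -> (s -> p)): 0 ≤ 1, so result = 1
~s: Gödel ¬ of 0.05 = 0 (operand ≠ 0)
~~s: Gödel ¬ of 0 = 1 (operand is 0)
(~~s & r) = min(1, 0.22) = 0.22
((~(~r | r) -> (s -> p)) -> (~~s & r)): 1 > 0.22, so result = 0.22
(r -> ((~(~r | r) -> (s -> p)) -> (~~s & r))): 0.22 ≤ 0.22, so result = 1
~p: Gödel ¬ of 0.08 = 0 (operand ≠ 0)
(q | ~p) = max(0.31, 0) = 0.31
((r -> ((~(~r | r) -> (s -> p)) -> (~~s & r))) -> (q | ~p)): 1 > 0.31, so result = 0.31
~p: Gödel ¬ of 0.08 = 0 (operand ≠ 0)
(~p & q) = min(0, 0.31) = 0
(r | s) = max(0.22, 0.05) = 0.22
((~p & q) | (r | s)) = max(0, 0.22) = 0.22
(((r -> ((~(~r | r) -> (s -> p)) -> (~~s & r))) -> (q | ~p)) & ((~p & q) | (r | s))) = min(0.31, 0.22) = 0.22

0.22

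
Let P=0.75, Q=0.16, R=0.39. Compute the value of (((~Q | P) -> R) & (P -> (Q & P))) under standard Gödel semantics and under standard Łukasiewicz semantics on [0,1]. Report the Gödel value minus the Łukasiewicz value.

Gödel evaluation:
  ~Q: Gödel ¬ of 0.16 = 0 (operand ≠ 0)
  (~Q | P) = max(0, 0.75) = 0.75
  ((~Q | P) -> R): 0.75 > 0.39, so result = 0.39
  (Q & P) = min(0.16, 0.75) = 0.16
  (P -> (Q & P)): 0.75 > 0.16, so result = 0.16
  (((~Q | P) -> R) & (P -> (Q & P))) = min(0.39, 0.16) = 0.16
  Gödel value = 0.16
Łukasiewicz evaluation:
  ~Q: Łukasiewicz ¬ gives 1 − 0.16 = 0.84
  (~Q | P) = max(0.84, 0.75) = 0.84
  ((~Q | P) -> R): min(1, 1 − 0.84 + 0.39) = 0.55
  (Q & P) = min(0.16, 0.75) = 0.16
  (P -> (Q & P)): min(1, 1 − 0.75 + 0.16) = 0.41
  (((~Q | P) -> R) & (P -> (Q & P))) = min(0.55, 0.41) = 0.41
  Łukasiewicz value = 0.41
Difference: 0.16 − 0.41 = -0.25

-0.25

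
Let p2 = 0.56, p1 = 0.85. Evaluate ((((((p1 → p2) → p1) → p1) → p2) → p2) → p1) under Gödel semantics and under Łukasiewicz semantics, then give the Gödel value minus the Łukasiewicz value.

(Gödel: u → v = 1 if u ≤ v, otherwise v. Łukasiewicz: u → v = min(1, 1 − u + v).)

-0.15

Gödel evaluation:
  (p1 → p2): 0.85 > 0.56, so result = 0.56
  ((p1 → p2) → p1): 0.56 ≤ 0.85, so result = 1
  (((p1 → p2) → p1) → p1): 1 > 0.85, so result = 0.85
  ((((p1 → p2) → p1) → p1) → p2): 0.85 > 0.56, so result = 0.56
  (((((p1 → p2) → p1) → p1) → p2) → p2): 0.56 ≤ 0.56, so result = 1
  ((((((p1 → p2) → p1) → p1) → p2) → p2) → p1): 1 > 0.85, so result = 0.85
  Gödel value = 0.85
Łukasiewicz evaluation:
  (p1 → p2): min(1, 1 − 0.85 + 0.56) = 0.71
  ((p1 → p2) → p1): min(1, 1 − 0.71 + 0.85) = 1
  (((p1 → p2) → p1) → p1): min(1, 1 − 1 + 0.85) = 0.85
  ((((p1 → p2) → p1) → p1) → p2): min(1, 1 − 0.85 + 0.56) = 0.71
  (((((p1 → p2) → p1) → p1) → p2) → p2): min(1, 1 − 0.71 + 0.56) = 0.85
  ((((((p1 → p2) → p1) → p1) → p2) → p2) → p1): min(1, 1 − 0.85 + 0.85) = 1
  Łukasiewicz value = 1
Difference: 0.85 − 1 = -0.15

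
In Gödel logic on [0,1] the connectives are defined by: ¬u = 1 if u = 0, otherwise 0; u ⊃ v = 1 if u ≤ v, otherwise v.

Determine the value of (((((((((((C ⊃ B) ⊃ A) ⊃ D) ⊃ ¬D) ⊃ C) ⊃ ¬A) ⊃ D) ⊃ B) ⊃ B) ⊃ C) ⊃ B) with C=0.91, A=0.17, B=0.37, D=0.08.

(C ⊃ B): 0.91 > 0.37, so result = 0.37
((C ⊃ B) ⊃ A): 0.37 > 0.17, so result = 0.17
(((C ⊃ B) ⊃ A) ⊃ D): 0.17 > 0.08, so result = 0.08
¬D: Gödel ¬ of 0.08 = 0 (operand ≠ 0)
((((C ⊃ B) ⊃ A) ⊃ D) ⊃ ¬D): 0.08 > 0, so result = 0
(((((C ⊃ B) ⊃ A) ⊃ D) ⊃ ¬D) ⊃ C): 0 ≤ 0.91, so result = 1
¬A: Gödel ¬ of 0.17 = 0 (operand ≠ 0)
((((((C ⊃ B) ⊃ A) ⊃ D) ⊃ ¬D) ⊃ C) ⊃ ¬A): 1 > 0, so result = 0
(((((((C ⊃ B) ⊃ A) ⊃ D) ⊃ ¬D) ⊃ C) ⊃ ¬A) ⊃ D): 0 ≤ 0.08, so result = 1
((((((((C ⊃ B) ⊃ A) ⊃ D) ⊃ ¬D) ⊃ C) ⊃ ¬A) ⊃ D) ⊃ B): 1 > 0.37, so result = 0.37
(((((((((C ⊃ B) ⊃ A) ⊃ D) ⊃ ¬D) ⊃ C) ⊃ ¬A) ⊃ D) ⊃ B) ⊃ B): 0.37 ≤ 0.37, so result = 1
((((((((((C ⊃ B) ⊃ A) ⊃ D) ⊃ ¬D) ⊃ C) ⊃ ¬A) ⊃ D) ⊃ B) ⊃ B) ⊃ C): 1 > 0.91, so result = 0.91
(((((((((((C ⊃ B) ⊃ A) ⊃ D) ⊃ ¬D) ⊃ C) ⊃ ¬A) ⊃ D) ⊃ B) ⊃ B) ⊃ C) ⊃ B): 0.91 > 0.37, so result = 0.37

0.37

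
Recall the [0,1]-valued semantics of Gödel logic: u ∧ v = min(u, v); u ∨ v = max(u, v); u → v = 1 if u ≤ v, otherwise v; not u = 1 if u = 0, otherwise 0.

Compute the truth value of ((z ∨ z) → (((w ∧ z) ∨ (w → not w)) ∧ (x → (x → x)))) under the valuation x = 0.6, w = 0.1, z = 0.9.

0.10

(z ∨ z) = max(0.9, 0.9) = 0.9
(w ∧ z) = min(0.1, 0.9) = 0.1
not w: Gödel ¬ of 0.1 = 0 (operand ≠ 0)
(w → not w): 0.1 > 0, so result = 0
((w ∧ z) ∨ (w → not w)) = max(0.1, 0) = 0.1
(x → x): 0.6 ≤ 0.6, so result = 1
(x → (x → x)): 0.6 ≤ 1, so result = 1
(((w ∧ z) ∨ (w → not w)) ∧ (x → (x → x))) = min(0.1, 1) = 0.1
((z ∨ z) → (((w ∧ z) ∨ (w → not w)) ∧ (x → (x → x)))): 0.9 > 0.1, so result = 0.1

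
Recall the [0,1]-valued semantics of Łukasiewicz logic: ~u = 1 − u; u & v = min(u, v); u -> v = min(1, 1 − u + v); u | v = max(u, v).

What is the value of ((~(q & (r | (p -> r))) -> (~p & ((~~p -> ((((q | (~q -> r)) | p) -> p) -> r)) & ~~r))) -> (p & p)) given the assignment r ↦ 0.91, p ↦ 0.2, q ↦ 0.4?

(p -> r): min(1, 1 − 0.2 + 0.91) = 1
(r | (p -> r)) = max(0.91, 1) = 1
(q & (r | (p -> r))) = min(0.4, 1) = 0.4
~(q & (r | (p -> r))): Łukasiewicz ¬ gives 1 − 0.4 = 0.6
~p: Łukasiewicz ¬ gives 1 − 0.2 = 0.8
~p: Łukasiewicz ¬ gives 1 − 0.2 = 0.8
~~p: Łukasiewicz ¬ gives 1 − 0.8 = 0.2
~q: Łukasiewicz ¬ gives 1 − 0.4 = 0.6
(~q -> r): min(1, 1 − 0.6 + 0.91) = 1
(q | (~q -> r)) = max(0.4, 1) = 1
((q | (~q -> r)) | p) = max(1, 0.2) = 1
(((q | (~q -> r)) | p) -> p): min(1, 1 − 1 + 0.2) = 0.2
((((q | (~q -> r)) | p) -> p) -> r): min(1, 1 − 0.2 + 0.91) = 1
(~~p -> ((((q | (~q -> r)) | p) -> p) -> r)): min(1, 1 − 0.2 + 1) = 1
~r: Łukasiewicz ¬ gives 1 − 0.91 = 0.09
~~r: Łukasiewicz ¬ gives 1 − 0.09 = 0.91
((~~p -> ((((q | (~q -> r)) | p) -> p) -> r)) & ~~r) = min(1, 0.91) = 0.91
(~p & ((~~p -> ((((q | (~q -> r)) | p) -> p) -> r)) & ~~r)) = min(0.8, 0.91) = 0.8
(~(q & (r | (p -> r))) -> (~p & ((~~p -> ((((q | (~q -> r)) | p) -> p) -> r)) & ~~r))): min(1, 1 − 0.6 + 0.8) = 1
(p & p) = min(0.2, 0.2) = 0.2
((~(q & (r | (p -> r))) -> (~p & ((~~p -> ((((q | (~q -> r)) | p) -> p) -> r)) & ~~r))) -> (p & p)): min(1, 1 − 1 + 0.2) = 0.2

0.20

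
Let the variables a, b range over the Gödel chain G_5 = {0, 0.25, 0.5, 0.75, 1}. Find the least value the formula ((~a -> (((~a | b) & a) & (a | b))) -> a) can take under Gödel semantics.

0.25

The minimum is attained at a = 0.25, b = 0:
  ~a: Gödel ¬ of 0.25 = 0 (operand ≠ 0)
  ~a: Gödel ¬ of 0.25 = 0 (operand ≠ 0)
  (~a | b) = max(0, 0) = 0
  ((~a | b) & a) = min(0, 0.25) = 0
  (a | b) = max(0.25, 0) = 0.25
  (((~a | b) & a) & (a | b)) = min(0, 0.25) = 0
  (~a -> (((~a | b) & a) & (a | b))): 0 ≤ 0, so result = 1
  ((~a -> (((~a | b) & a) & (a | b))) -> a): 1 > 0.25, so result = 0.25
Checking all 25 assignments confirms none give a value below 0.25.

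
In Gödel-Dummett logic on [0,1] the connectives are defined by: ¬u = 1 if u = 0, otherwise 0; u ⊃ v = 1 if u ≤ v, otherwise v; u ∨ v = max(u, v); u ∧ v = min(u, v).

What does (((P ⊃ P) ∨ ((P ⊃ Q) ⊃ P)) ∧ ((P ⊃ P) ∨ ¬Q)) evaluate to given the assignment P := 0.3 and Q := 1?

1.00

(P ⊃ P): 0.3 ≤ 0.3, so result = 1
(P ⊃ Q): 0.3 ≤ 1, so result = 1
((P ⊃ Q) ⊃ P): 1 > 0.3, so result = 0.3
((P ⊃ P) ∨ ((P ⊃ Q) ⊃ P)) = max(1, 0.3) = 1
(P ⊃ P): 0.3 ≤ 0.3, so result = 1
¬Q: Gödel ¬ of 1 = 0 (operand ≠ 0)
((P ⊃ P) ∨ ¬Q) = max(1, 0) = 1
(((P ⊃ P) ∨ ((P ⊃ Q) ⊃ P)) ∧ ((P ⊃ P) ∨ ¬Q)) = min(1, 1) = 1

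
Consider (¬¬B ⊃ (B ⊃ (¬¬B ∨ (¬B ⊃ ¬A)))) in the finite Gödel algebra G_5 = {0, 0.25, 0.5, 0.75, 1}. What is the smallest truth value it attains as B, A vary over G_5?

1.00

Every assignment gives 1. For instance at B = 0, A = 0:
  ¬B: Gödel ¬ of 0 = 1 (operand is 0)
  ¬¬B: Gödel ¬ of 1 = 0 (operand ≠ 0)
  ¬B: Gödel ¬ of 0 = 1 (operand is 0)
  ¬¬B: Gödel ¬ of 1 = 0 (operand ≠ 0)
  ¬B: Gödel ¬ of 0 = 1 (operand is 0)
  ¬A: Gödel ¬ of 0 = 1 (operand is 0)
  (¬B ⊃ ¬A): 1 ≤ 1, so result = 1
  (¬¬B ∨ (¬B ⊃ ¬A)) = max(0, 1) = 1
  (B ⊃ (¬¬B ∨ (¬B ⊃ ¬A))): 0 ≤ 1, so result = 1
  (¬¬B ⊃ (B ⊃ (¬¬B ∨ (¬B ⊃ ¬A)))): 0 ≤ 1, so result = 1
All 25 assignments give value 1 — the formula is a G_5-tautology.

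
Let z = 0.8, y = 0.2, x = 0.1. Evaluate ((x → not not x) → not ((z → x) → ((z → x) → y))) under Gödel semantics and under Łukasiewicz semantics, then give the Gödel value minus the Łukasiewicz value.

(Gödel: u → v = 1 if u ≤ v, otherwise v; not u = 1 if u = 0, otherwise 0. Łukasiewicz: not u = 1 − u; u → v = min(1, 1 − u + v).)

0.00

Gödel evaluation:
  not x: Gödel ¬ of 0.1 = 0 (operand ≠ 0)
  not not x: Gödel ¬ of 0 = 1 (operand is 0)
  (x → not not x): 0.1 ≤ 1, so result = 1
  (z → x): 0.8 > 0.1, so result = 0.1
  (z → x): 0.8 > 0.1, so result = 0.1
  ((z → x) → y): 0.1 ≤ 0.2, so result = 1
  ((z → x) → ((z → x) → y)): 0.1 ≤ 1, so result = 1
  not ((z → x) → ((z → x) → y)): Gödel ¬ of 1 = 0 (operand ≠ 0)
  ((x → not not x) → not ((z → x) → ((z → x) → y))): 1 > 0, so result = 0
  Gödel value = 0
Łukasiewicz evaluation:
  not x: Łukasiewicz ¬ gives 1 − 0.1 = 0.9
  not not x: Łukasiewicz ¬ gives 1 − 0.9 = 0.1
  (x → not not x): min(1, 1 − 0.1 + 0.1) = 1
  (z → x): min(1, 1 − 0.8 + 0.1) = 0.3
  (z → x): min(1, 1 − 0.8 + 0.1) = 0.3
  ((z → x) → y): min(1, 1 − 0.3 + 0.2) = 0.9
  ((z → x) → ((z → x) → y)): min(1, 1 − 0.3 + 0.9) = 1
  not ((z → x) → ((z → x) → y)): Łukasiewicz ¬ gives 1 − 1 = 0
  ((x → not not x) → not ((z → x) → ((z → x) → y))): min(1, 1 − 1 + 0) = 0
  Łukasiewicz value = 0
Difference: 0 − 0 = 0.00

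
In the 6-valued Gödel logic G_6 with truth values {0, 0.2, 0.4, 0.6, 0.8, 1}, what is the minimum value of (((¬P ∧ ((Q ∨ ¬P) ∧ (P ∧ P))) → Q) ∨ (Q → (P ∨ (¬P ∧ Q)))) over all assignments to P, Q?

1.00

Every assignment gives 1. For instance at P = 0, Q = 0:
  ¬P: Gödel ¬ of 0 = 1 (operand is 0)
  ¬P: Gödel ¬ of 0 = 1 (operand is 0)
  (Q ∨ ¬P) = max(0, 1) = 1
  (P ∧ P) = min(0, 0) = 0
  ((Q ∨ ¬P) ∧ (P ∧ P)) = min(1, 0) = 0
  (¬P ∧ ((Q ∨ ¬P) ∧ (P ∧ P))) = min(1, 0) = 0
  ((¬P ∧ ((Q ∨ ¬P) ∧ (P ∧ P))) → Q): 0 ≤ 0, so result = 1
  ¬P: Gödel ¬ of 0 = 1 (operand is 0)
  (¬P ∧ Q) = min(1, 0) = 0
  (P ∨ (¬P ∧ Q)) = max(0, 0) = 0
  (Q → (P ∨ (¬P ∧ Q))): 0 ≤ 0, so result = 1
  (((¬P ∧ ((Q ∨ ¬P) ∧ (P ∧ P))) → Q) ∨ (Q → (P ∨ (¬P ∧ Q)))) = max(1, 1) = 1
All 36 assignments give value 1 — the formula is a G_6-tautology.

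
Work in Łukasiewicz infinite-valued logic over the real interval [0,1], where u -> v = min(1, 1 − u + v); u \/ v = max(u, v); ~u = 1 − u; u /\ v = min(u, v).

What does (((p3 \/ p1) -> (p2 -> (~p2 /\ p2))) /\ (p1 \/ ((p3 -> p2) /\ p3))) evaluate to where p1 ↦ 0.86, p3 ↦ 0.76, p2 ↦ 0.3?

(p3 \/ p1) = max(0.76, 0.86) = 0.86
~p2: Łukasiewicz ¬ gives 1 − 0.3 = 0.7
(~p2 /\ p2) = min(0.7, 0.3) = 0.3
(p2 -> (~p2 /\ p2)): min(1, 1 − 0.3 + 0.3) = 1
((p3 \/ p1) -> (p2 -> (~p2 /\ p2))): min(1, 1 − 0.86 + 1) = 1
(p3 -> p2): min(1, 1 − 0.76 + 0.3) = 0.54
((p3 -> p2) /\ p3) = min(0.54, 0.76) = 0.54
(p1 \/ ((p3 -> p2) /\ p3)) = max(0.86, 0.54) = 0.86
(((p3 \/ p1) -> (p2 -> (~p2 /\ p2))) /\ (p1 \/ ((p3 -> p2) /\ p3))) = min(1, 0.86) = 0.86

0.86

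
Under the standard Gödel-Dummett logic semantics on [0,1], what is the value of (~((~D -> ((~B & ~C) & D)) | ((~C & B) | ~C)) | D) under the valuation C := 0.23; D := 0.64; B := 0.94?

~D: Gödel ¬ of 0.64 = 0 (operand ≠ 0)
~B: Gödel ¬ of 0.94 = 0 (operand ≠ 0)
~C: Gödel ¬ of 0.23 = 0 (operand ≠ 0)
(~B & ~C) = min(0, 0) = 0
((~B & ~C) & D) = min(0, 0.64) = 0
(~D -> ((~B & ~C) & D)): 0 ≤ 0, so result = 1
~C: Gödel ¬ of 0.23 = 0 (operand ≠ 0)
(~C & B) = min(0, 0.94) = 0
~C: Gödel ¬ of 0.23 = 0 (operand ≠ 0)
((~C & B) | ~C) = max(0, 0) = 0
((~D -> ((~B & ~C) & D)) | ((~C & B) | ~C)) = max(1, 0) = 1
~((~D -> ((~B & ~C) & D)) | ((~C & B) | ~C)): Gödel ¬ of 1 = 0 (operand ≠ 0)
(~((~D -> ((~B & ~C) & D)) | ((~C & B) | ~C)) | D) = max(0, 0.64) = 0.64

0.64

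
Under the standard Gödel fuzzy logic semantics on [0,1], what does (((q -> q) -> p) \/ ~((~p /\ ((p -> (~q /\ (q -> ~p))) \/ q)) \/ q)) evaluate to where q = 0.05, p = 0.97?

(q -> q): 0.05 ≤ 0.05, so result = 1
((q -> q) -> p): 1 > 0.97, so result = 0.97
~p: Gödel ¬ of 0.97 = 0 (operand ≠ 0)
~q: Gödel ¬ of 0.05 = 0 (operand ≠ 0)
~p: Gödel ¬ of 0.97 = 0 (operand ≠ 0)
(q -> ~p): 0.05 > 0, so result = 0
(~q /\ (q -> ~p)) = min(0, 0) = 0
(p -> (~q /\ (q -> ~p))): 0.97 > 0, so result = 0
((p -> (~q /\ (q -> ~p))) \/ q) = max(0, 0.05) = 0.05
(~p /\ ((p -> (~q /\ (q -> ~p))) \/ q)) = min(0, 0.05) = 0
((~p /\ ((p -> (~q /\ (q -> ~p))) \/ q)) \/ q) = max(0, 0.05) = 0.05
~((~p /\ ((p -> (~q /\ (q -> ~p))) \/ q)) \/ q): Gödel ¬ of 0.05 = 0 (operand ≠ 0)
(((q -> q) -> p) \/ ~((~p /\ ((p -> (~q /\ (q -> ~p))) \/ q)) \/ q)) = max(0.97, 0) = 0.97

0.97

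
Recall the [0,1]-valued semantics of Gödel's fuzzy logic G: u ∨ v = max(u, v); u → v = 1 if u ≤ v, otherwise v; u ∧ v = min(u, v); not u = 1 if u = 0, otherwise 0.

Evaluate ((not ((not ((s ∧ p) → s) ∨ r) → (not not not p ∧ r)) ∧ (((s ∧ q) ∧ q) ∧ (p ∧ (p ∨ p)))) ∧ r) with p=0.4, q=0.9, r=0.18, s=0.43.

(s ∧ p) = min(0.43, 0.4) = 0.4
((s ∧ p) → s): 0.4 ≤ 0.43, so result = 1
not ((s ∧ p) → s): Gödel ¬ of 1 = 0 (operand ≠ 0)
(not ((s ∧ p) → s) ∨ r) = max(0, 0.18) = 0.18
not p: Gödel ¬ of 0.4 = 0 (operand ≠ 0)
not not p: Gödel ¬ of 0 = 1 (operand is 0)
not not not p: Gödel ¬ of 1 = 0 (operand ≠ 0)
(not not not p ∧ r) = min(0, 0.18) = 0
((not ((s ∧ p) → s) ∨ r) → (not not not p ∧ r)): 0.18 > 0, so result = 0
not ((not ((s ∧ p) → s) ∨ r) → (not not not p ∧ r)): Gödel ¬ of 0 = 1 (operand is 0)
(s ∧ q) = min(0.43, 0.9) = 0.43
((s ∧ q) ∧ q) = min(0.43, 0.9) = 0.43
(p ∨ p) = max(0.4, 0.4) = 0.4
(p ∧ (p ∨ p)) = min(0.4, 0.4) = 0.4
(((s ∧ q) ∧ q) ∧ (p ∧ (p ∨ p))) = min(0.43, 0.4) = 0.4
(not ((not ((s ∧ p) → s) ∨ r) → (not not not p ∧ r)) ∧ (((s ∧ q) ∧ q) ∧ (p ∧ (p ∨ p)))) = min(1, 0.4) = 0.4
((not ((not ((s ∧ p) → s) ∨ r) → (not not not p ∧ r)) ∧ (((s ∧ q) ∧ q) ∧ (p ∧ (p ∨ p)))) ∧ r) = min(0.4, 0.18) = 0.18

0.18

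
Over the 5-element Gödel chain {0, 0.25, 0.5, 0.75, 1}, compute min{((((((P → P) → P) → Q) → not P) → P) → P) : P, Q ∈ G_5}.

The minimum is attained at P = 0.25, Q = 0.25:
  (P → P): 0.25 ≤ 0.25, so result = 1
  ((P → P) → P): 1 > 0.25, so result = 0.25
  (((P → P) → P) → Q): 0.25 ≤ 0.25, so result = 1
  not P: Gödel ¬ of 0.25 = 0 (operand ≠ 0)
  ((((P → P) → P) → Q) → not P): 1 > 0, so result = 0
  (((((P → P) → P) → Q) → not P) → P): 0 ≤ 0.25, so result = 1
  ((((((P → P) → P) → Q) → not P) → P) → P): 1 > 0.25, so result = 0.25
Checking all 25 assignments confirms none give a value below 0.25.

0.25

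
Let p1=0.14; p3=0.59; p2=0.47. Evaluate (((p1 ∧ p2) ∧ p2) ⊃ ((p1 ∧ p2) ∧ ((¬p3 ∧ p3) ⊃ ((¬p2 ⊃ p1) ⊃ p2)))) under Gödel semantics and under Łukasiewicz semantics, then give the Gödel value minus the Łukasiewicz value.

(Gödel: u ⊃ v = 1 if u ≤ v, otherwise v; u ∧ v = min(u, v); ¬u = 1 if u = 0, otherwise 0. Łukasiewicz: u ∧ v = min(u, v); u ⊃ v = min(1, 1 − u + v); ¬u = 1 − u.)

0.00

Gödel evaluation:
  (p1 ∧ p2) = min(0.14, 0.47) = 0.14
  ((p1 ∧ p2) ∧ p2) = min(0.14, 0.47) = 0.14
  (p1 ∧ p2) = min(0.14, 0.47) = 0.14
  ¬p3: Gödel ¬ of 0.59 = 0 (operand ≠ 0)
  (¬p3 ∧ p3) = min(0, 0.59) = 0
  ¬p2: Gödel ¬ of 0.47 = 0 (operand ≠ 0)
  (¬p2 ⊃ p1): 0 ≤ 0.14, so result = 1
  ((¬p2 ⊃ p1) ⊃ p2): 1 > 0.47, so result = 0.47
  ((¬p3 ∧ p3) ⊃ ((¬p2 ⊃ p1) ⊃ p2)): 0 ≤ 0.47, so result = 1
  ((p1 ∧ p2) ∧ ((¬p3 ∧ p3) ⊃ ((¬p2 ⊃ p1) ⊃ p2))) = min(0.14, 1) = 0.14
  (((p1 ∧ p2) ∧ p2) ⊃ ((p1 ∧ p2) ∧ ((¬p3 ∧ p3) ⊃ ((¬p2 ⊃ p1) ⊃ p2)))): 0.14 ≤ 0.14, so result = 1
  Gödel value = 1
Łukasiewicz evaluation:
  (p1 ∧ p2) = min(0.14, 0.47) = 0.14
  ((p1 ∧ p2) ∧ p2) = min(0.14, 0.47) = 0.14
  (p1 ∧ p2) = min(0.14, 0.47) = 0.14
  ¬p3: Łukasiewicz ¬ gives 1 − 0.59 = 0.41
  (¬p3 ∧ p3) = min(0.41, 0.59) = 0.41
  ¬p2: Łukasiewicz ¬ gives 1 − 0.47 = 0.53
  (¬p2 ⊃ p1): min(1, 1 − 0.53 + 0.14) = 0.61
  ((¬p2 ⊃ p1) ⊃ p2): min(1, 1 − 0.61 + 0.47) = 0.86
  ((¬p3 ∧ p3) ⊃ ((¬p2 ⊃ p1) ⊃ p2)): min(1, 1 − 0.41 + 0.86) = 1
  ((p1 ∧ p2) ∧ ((¬p3 ∧ p3) ⊃ ((¬p2 ⊃ p1) ⊃ p2))) = min(0.14, 1) = 0.14
  (((p1 ∧ p2) ∧ p2) ⊃ ((p1 ∧ p2) ∧ ((¬p3 ∧ p3) ⊃ ((¬p2 ⊃ p1) ⊃ p2)))): min(1, 1 − 0.14 + 0.14) = 1
  Łukasiewicz value = 1
Difference: 1 − 1 = 0.00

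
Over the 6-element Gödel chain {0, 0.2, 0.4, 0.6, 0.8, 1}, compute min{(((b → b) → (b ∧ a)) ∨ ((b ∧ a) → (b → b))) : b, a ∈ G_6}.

Every assignment gives 1. For instance at b = 0, a = 0:
  (b → b): 0 ≤ 0, so result = 1
  (b ∧ a) = min(0, 0) = 0
  ((b → b) → (b ∧ a)): 1 > 0, so result = 0
  (b ∧ a) = min(0, 0) = 0
  (b → b): 0 ≤ 0, so result = 1
  ((b ∧ a) → (b → b)): 0 ≤ 1, so result = 1
  (((b → b) → (b ∧ a)) ∨ ((b ∧ a) → (b → b))) = max(0, 1) = 1
All 36 assignments give value 1 — the formula is a G_6-tautology.

1.00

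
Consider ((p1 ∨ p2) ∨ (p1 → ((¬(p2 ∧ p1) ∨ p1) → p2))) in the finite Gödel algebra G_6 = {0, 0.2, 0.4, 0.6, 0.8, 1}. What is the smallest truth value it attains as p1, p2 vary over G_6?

0.20

The minimum is attained at p1 = 0.2, p2 = 0:
  (p1 ∨ p2) = max(0.2, 0) = 0.2
  (p2 ∧ p1) = min(0, 0.2) = 0
  ¬(p2 ∧ p1): Gödel ¬ of 0 = 1 (operand is 0)
  (¬(p2 ∧ p1) ∨ p1) = max(1, 0.2) = 1
  ((¬(p2 ∧ p1) ∨ p1) → p2): 1 > 0, so result = 0
  (p1 → ((¬(p2 ∧ p1) ∨ p1) → p2)): 0.2 > 0, so result = 0
  ((p1 ∨ p2) ∨ (p1 → ((¬(p2 ∧ p1) ∨ p1) → p2))) = max(0.2, 0) = 0.2
Checking all 36 assignments confirms none give a value below 0.20.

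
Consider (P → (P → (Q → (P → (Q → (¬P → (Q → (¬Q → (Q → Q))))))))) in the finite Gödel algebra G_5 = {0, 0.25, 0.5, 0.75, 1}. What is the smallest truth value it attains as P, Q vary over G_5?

Every assignment gives 1. For instance at P = 0, Q = 0:
  ¬P: Gödel ¬ of 0 = 1 (operand is 0)
  ¬Q: Gödel ¬ of 0 = 1 (operand is 0)
  (Q → Q): 0 ≤ 0, so result = 1
  (¬Q → (Q → Q)): 1 ≤ 1, so result = 1
  (Q → (¬Q → (Q → Q))): 0 ≤ 1, so result = 1
  (¬P → (Q → (¬Q → (Q → Q)))): 1 ≤ 1, so result = 1
  (Q → (¬P → (Q → (¬Q → (Q → Q))))): 0 ≤ 1, so result = 1
  (P → (Q → (¬P → (Q → (¬Q → (Q → Q)))))): 0 ≤ 1, so result = 1
  (Q → (P → (Q → (¬P → (Q → (¬Q → (Q → Q))))))): 0 ≤ 1, so result = 1
  (P → (Q → (P → (Q → (¬P → (Q → (¬Q → (Q → Q)))))))): 0 ≤ 1, so result = 1
  (P → (P → (Q → (P → (Q → (¬P → (Q → (¬Q → (Q → Q))))))))): 0 ≤ 1, so result = 1
All 25 assignments give value 1 — the formula is a G_5-tautology.

1.00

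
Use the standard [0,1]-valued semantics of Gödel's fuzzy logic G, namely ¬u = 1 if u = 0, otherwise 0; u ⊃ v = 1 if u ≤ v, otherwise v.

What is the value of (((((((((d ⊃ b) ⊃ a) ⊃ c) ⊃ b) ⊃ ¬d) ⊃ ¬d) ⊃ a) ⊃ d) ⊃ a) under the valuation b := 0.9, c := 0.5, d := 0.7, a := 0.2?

0.20

(d ⊃ b): 0.7 ≤ 0.9, so result = 1
((d ⊃ b) ⊃ a): 1 > 0.2, so result = 0.2
(((d ⊃ b) ⊃ a) ⊃ c): 0.2 ≤ 0.5, so result = 1
((((d ⊃ b) ⊃ a) ⊃ c) ⊃ b): 1 > 0.9, so result = 0.9
¬d: Gödel ¬ of 0.7 = 0 (operand ≠ 0)
(((((d ⊃ b) ⊃ a) ⊃ c) ⊃ b) ⊃ ¬d): 0.9 > 0, so result = 0
¬d: Gödel ¬ of 0.7 = 0 (operand ≠ 0)
((((((d ⊃ b) ⊃ a) ⊃ c) ⊃ b) ⊃ ¬d) ⊃ ¬d): 0 ≤ 0, so result = 1
(((((((d ⊃ b) ⊃ a) ⊃ c) ⊃ b) ⊃ ¬d) ⊃ ¬d) ⊃ a): 1 > 0.2, so result = 0.2
((((((((d ⊃ b) ⊃ a) ⊃ c) ⊃ b) ⊃ ¬d) ⊃ ¬d) ⊃ a) ⊃ d): 0.2 ≤ 0.7, so result = 1
(((((((((d ⊃ b) ⊃ a) ⊃ c) ⊃ b) ⊃ ¬d) ⊃ ¬d) ⊃ a) ⊃ d) ⊃ a): 1 > 0.2, so result = 0.2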